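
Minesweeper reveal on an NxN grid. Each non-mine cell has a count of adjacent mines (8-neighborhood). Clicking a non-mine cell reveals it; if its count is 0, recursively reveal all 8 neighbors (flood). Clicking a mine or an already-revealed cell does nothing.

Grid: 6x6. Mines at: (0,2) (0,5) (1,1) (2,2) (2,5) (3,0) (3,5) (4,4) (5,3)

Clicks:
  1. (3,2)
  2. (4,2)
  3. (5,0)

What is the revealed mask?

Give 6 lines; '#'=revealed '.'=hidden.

Click 1 (3,2) count=1: revealed 1 new [(3,2)] -> total=1
Click 2 (4,2) count=1: revealed 1 new [(4,2)] -> total=2
Click 3 (5,0) count=0: revealed 5 new [(4,0) (4,1) (5,0) (5,1) (5,2)] -> total=7

Answer: ......
......
......
..#...
###...
###...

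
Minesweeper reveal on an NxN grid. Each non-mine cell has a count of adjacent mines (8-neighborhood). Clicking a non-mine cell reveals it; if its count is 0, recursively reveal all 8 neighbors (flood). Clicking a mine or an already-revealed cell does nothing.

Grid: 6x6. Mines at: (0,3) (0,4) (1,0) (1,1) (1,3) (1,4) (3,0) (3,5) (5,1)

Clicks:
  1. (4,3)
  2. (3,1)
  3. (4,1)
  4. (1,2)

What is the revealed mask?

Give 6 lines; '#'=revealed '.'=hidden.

Click 1 (4,3) count=0: revealed 17 new [(2,1) (2,2) (2,3) (2,4) (3,1) (3,2) (3,3) (3,4) (4,1) (4,2) (4,3) (4,4) (4,5) (5,2) (5,3) (5,4) (5,5)] -> total=17
Click 2 (3,1) count=1: revealed 0 new [(none)] -> total=17
Click 3 (4,1) count=2: revealed 0 new [(none)] -> total=17
Click 4 (1,2) count=3: revealed 1 new [(1,2)] -> total=18

Answer: ......
..#...
.####.
.####.
.#####
..####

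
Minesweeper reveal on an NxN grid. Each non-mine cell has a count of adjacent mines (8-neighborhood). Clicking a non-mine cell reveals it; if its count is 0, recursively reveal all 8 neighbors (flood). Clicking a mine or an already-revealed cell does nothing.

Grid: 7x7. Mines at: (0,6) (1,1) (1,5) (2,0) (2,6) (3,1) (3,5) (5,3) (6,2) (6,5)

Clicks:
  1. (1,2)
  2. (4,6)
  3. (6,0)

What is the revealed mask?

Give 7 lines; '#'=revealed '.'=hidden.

Click 1 (1,2) count=1: revealed 1 new [(1,2)] -> total=1
Click 2 (4,6) count=1: revealed 1 new [(4,6)] -> total=2
Click 3 (6,0) count=0: revealed 6 new [(4,0) (4,1) (5,0) (5,1) (6,0) (6,1)] -> total=8

Answer: .......
..#....
.......
.......
##....#
##.....
##.....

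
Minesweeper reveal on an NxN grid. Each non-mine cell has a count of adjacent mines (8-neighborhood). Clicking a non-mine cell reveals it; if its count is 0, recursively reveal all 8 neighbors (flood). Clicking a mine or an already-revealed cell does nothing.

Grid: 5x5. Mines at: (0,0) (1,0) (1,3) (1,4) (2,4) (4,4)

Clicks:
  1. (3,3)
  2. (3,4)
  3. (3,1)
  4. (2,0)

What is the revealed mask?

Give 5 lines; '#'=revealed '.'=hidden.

Answer: .....
.....
####.
#####
####.

Derivation:
Click 1 (3,3) count=2: revealed 1 new [(3,3)] -> total=1
Click 2 (3,4) count=2: revealed 1 new [(3,4)] -> total=2
Click 3 (3,1) count=0: revealed 11 new [(2,0) (2,1) (2,2) (2,3) (3,0) (3,1) (3,2) (4,0) (4,1) (4,2) (4,3)] -> total=13
Click 4 (2,0) count=1: revealed 0 new [(none)] -> total=13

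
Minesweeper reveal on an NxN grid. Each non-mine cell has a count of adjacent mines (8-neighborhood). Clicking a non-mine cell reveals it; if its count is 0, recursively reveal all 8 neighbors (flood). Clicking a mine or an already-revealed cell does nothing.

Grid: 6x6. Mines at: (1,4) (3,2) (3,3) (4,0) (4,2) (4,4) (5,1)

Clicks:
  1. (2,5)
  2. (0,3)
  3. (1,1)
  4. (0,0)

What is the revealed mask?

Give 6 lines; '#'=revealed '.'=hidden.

Answer: ####..
####..
####.#
##....
......
......

Derivation:
Click 1 (2,5) count=1: revealed 1 new [(2,5)] -> total=1
Click 2 (0,3) count=1: revealed 1 new [(0,3)] -> total=2
Click 3 (1,1) count=0: revealed 13 new [(0,0) (0,1) (0,2) (1,0) (1,1) (1,2) (1,3) (2,0) (2,1) (2,2) (2,3) (3,0) (3,1)] -> total=15
Click 4 (0,0) count=0: revealed 0 new [(none)] -> total=15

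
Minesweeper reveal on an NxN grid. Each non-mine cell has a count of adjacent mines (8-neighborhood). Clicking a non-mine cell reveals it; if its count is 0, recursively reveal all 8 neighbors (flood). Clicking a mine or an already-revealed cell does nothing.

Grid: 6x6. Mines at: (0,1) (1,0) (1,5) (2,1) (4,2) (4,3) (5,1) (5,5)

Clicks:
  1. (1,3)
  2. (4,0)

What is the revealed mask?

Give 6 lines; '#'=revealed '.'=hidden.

Click 1 (1,3) count=0: revealed 12 new [(0,2) (0,3) (0,4) (1,2) (1,3) (1,4) (2,2) (2,3) (2,4) (3,2) (3,3) (3,4)] -> total=12
Click 2 (4,0) count=1: revealed 1 new [(4,0)] -> total=13

Answer: ..###.
..###.
..###.
..###.
#.....
......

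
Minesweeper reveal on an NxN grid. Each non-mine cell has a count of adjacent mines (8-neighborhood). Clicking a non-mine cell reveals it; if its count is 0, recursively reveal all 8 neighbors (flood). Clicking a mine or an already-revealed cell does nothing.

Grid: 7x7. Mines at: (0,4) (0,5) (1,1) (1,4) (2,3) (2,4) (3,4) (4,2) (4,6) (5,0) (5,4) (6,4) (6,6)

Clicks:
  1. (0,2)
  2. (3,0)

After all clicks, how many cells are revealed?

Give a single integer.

Click 1 (0,2) count=1: revealed 1 new [(0,2)] -> total=1
Click 2 (3,0) count=0: revealed 6 new [(2,0) (2,1) (3,0) (3,1) (4,0) (4,1)] -> total=7

Answer: 7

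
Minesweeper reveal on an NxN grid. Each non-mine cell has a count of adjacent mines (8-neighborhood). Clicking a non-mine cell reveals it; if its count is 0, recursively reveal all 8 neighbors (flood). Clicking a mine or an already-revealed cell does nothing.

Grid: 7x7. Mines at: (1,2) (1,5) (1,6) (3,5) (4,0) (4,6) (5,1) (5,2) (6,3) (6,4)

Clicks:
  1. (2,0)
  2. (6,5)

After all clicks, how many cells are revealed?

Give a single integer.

Click 1 (2,0) count=0: revealed 8 new [(0,0) (0,1) (1,0) (1,1) (2,0) (2,1) (3,0) (3,1)] -> total=8
Click 2 (6,5) count=1: revealed 1 new [(6,5)] -> total=9

Answer: 9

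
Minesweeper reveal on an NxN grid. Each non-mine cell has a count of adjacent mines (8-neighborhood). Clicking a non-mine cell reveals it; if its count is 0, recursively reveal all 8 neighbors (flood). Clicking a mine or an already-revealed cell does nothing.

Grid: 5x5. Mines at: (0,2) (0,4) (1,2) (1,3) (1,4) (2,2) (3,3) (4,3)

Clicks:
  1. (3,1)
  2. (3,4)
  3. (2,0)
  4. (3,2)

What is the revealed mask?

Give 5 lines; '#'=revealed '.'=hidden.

Click 1 (3,1) count=1: revealed 1 new [(3,1)] -> total=1
Click 2 (3,4) count=2: revealed 1 new [(3,4)] -> total=2
Click 3 (2,0) count=0: revealed 11 new [(0,0) (0,1) (1,0) (1,1) (2,0) (2,1) (3,0) (3,2) (4,0) (4,1) (4,2)] -> total=13
Click 4 (3,2) count=3: revealed 0 new [(none)] -> total=13

Answer: ##...
##...
##...
###.#
###..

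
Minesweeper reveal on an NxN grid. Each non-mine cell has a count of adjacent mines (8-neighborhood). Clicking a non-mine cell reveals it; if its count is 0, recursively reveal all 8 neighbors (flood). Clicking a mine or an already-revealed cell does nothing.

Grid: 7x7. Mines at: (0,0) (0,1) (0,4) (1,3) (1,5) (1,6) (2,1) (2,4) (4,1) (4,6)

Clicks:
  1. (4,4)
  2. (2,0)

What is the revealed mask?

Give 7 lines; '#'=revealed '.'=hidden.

Click 1 (4,4) count=0: revealed 22 new [(3,2) (3,3) (3,4) (3,5) (4,2) (4,3) (4,4) (4,5) (5,0) (5,1) (5,2) (5,3) (5,4) (5,5) (5,6) (6,0) (6,1) (6,2) (6,3) (6,4) (6,5) (6,6)] -> total=22
Click 2 (2,0) count=1: revealed 1 new [(2,0)] -> total=23

Answer: .......
.......
#......
..####.
..####.
#######
#######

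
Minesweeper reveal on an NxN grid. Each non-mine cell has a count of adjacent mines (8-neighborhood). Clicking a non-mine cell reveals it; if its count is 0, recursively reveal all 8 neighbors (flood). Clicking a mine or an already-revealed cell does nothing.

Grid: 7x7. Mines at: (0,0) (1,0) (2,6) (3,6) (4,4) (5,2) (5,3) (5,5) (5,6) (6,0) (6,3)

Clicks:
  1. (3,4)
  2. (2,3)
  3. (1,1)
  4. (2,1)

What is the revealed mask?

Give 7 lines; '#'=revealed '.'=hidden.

Answer: .######
.######
######.
######.
####...
##.....
.......

Derivation:
Click 1 (3,4) count=1: revealed 1 new [(3,4)] -> total=1
Click 2 (2,3) count=0: revealed 29 new [(0,1) (0,2) (0,3) (0,4) (0,5) (0,6) (1,1) (1,2) (1,3) (1,4) (1,5) (1,6) (2,0) (2,1) (2,2) (2,3) (2,4) (2,5) (3,0) (3,1) (3,2) (3,3) (3,5) (4,0) (4,1) (4,2) (4,3) (5,0) (5,1)] -> total=30
Click 3 (1,1) count=2: revealed 0 new [(none)] -> total=30
Click 4 (2,1) count=1: revealed 0 new [(none)] -> total=30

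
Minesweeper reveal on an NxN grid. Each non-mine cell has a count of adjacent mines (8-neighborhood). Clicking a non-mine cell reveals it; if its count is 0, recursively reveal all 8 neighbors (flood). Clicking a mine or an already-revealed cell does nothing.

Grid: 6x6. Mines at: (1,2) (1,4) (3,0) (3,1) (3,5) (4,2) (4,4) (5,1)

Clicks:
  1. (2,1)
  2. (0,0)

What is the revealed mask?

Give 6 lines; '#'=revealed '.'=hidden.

Click 1 (2,1) count=3: revealed 1 new [(2,1)] -> total=1
Click 2 (0,0) count=0: revealed 5 new [(0,0) (0,1) (1,0) (1,1) (2,0)] -> total=6

Answer: ##....
##....
##....
......
......
......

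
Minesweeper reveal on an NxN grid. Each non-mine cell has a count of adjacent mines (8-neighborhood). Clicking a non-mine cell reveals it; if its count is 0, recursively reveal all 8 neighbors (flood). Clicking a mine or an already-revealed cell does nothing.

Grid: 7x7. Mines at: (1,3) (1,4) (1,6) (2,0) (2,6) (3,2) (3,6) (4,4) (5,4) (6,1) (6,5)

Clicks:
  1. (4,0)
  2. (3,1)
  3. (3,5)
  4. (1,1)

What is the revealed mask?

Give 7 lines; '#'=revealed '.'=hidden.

Answer: .......
.#.....
.......
##...#.
##.....
##.....
.......

Derivation:
Click 1 (4,0) count=0: revealed 6 new [(3,0) (3,1) (4,0) (4,1) (5,0) (5,1)] -> total=6
Click 2 (3,1) count=2: revealed 0 new [(none)] -> total=6
Click 3 (3,5) count=3: revealed 1 new [(3,5)] -> total=7
Click 4 (1,1) count=1: revealed 1 new [(1,1)] -> total=8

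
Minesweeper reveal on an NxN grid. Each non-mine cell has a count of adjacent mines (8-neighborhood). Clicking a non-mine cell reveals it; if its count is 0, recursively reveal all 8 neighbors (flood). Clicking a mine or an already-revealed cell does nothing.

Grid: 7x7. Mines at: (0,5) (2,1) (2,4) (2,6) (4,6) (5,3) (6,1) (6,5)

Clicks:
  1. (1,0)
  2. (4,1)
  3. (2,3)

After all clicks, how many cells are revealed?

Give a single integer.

Click 1 (1,0) count=1: revealed 1 new [(1,0)] -> total=1
Click 2 (4,1) count=0: revealed 9 new [(3,0) (3,1) (3,2) (4,0) (4,1) (4,2) (5,0) (5,1) (5,2)] -> total=10
Click 3 (2,3) count=1: revealed 1 new [(2,3)] -> total=11

Answer: 11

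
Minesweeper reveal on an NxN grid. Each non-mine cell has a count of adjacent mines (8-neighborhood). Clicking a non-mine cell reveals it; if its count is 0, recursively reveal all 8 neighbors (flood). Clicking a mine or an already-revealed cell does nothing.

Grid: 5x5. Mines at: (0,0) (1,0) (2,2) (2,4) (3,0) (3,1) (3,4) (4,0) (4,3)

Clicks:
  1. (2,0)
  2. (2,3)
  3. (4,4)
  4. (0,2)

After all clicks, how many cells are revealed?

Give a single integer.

Answer: 11

Derivation:
Click 1 (2,0) count=3: revealed 1 new [(2,0)] -> total=1
Click 2 (2,3) count=3: revealed 1 new [(2,3)] -> total=2
Click 3 (4,4) count=2: revealed 1 new [(4,4)] -> total=3
Click 4 (0,2) count=0: revealed 8 new [(0,1) (0,2) (0,3) (0,4) (1,1) (1,2) (1,3) (1,4)] -> total=11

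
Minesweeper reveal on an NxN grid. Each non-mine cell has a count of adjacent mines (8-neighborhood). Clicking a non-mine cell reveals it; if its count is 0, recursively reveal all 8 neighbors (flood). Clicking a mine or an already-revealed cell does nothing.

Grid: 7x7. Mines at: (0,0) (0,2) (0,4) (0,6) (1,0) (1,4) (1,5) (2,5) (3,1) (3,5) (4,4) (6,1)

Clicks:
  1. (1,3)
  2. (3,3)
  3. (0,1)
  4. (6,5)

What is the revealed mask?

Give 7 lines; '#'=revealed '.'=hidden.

Click 1 (1,3) count=3: revealed 1 new [(1,3)] -> total=1
Click 2 (3,3) count=1: revealed 1 new [(3,3)] -> total=2
Click 3 (0,1) count=3: revealed 1 new [(0,1)] -> total=3
Click 4 (6,5) count=0: revealed 12 new [(4,5) (4,6) (5,2) (5,3) (5,4) (5,5) (5,6) (6,2) (6,3) (6,4) (6,5) (6,6)] -> total=15

Answer: .#.....
...#...
.......
...#...
.....##
..#####
..#####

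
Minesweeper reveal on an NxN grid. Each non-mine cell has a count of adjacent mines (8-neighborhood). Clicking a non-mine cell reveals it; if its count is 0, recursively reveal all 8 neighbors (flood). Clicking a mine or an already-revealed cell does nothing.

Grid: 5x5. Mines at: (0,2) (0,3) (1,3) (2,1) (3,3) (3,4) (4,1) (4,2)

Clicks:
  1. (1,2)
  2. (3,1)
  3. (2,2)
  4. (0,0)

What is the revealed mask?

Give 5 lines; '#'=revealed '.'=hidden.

Click 1 (1,2) count=4: revealed 1 new [(1,2)] -> total=1
Click 2 (3,1) count=3: revealed 1 new [(3,1)] -> total=2
Click 3 (2,2) count=3: revealed 1 new [(2,2)] -> total=3
Click 4 (0,0) count=0: revealed 4 new [(0,0) (0,1) (1,0) (1,1)] -> total=7

Answer: ##...
###..
..#..
.#...
.....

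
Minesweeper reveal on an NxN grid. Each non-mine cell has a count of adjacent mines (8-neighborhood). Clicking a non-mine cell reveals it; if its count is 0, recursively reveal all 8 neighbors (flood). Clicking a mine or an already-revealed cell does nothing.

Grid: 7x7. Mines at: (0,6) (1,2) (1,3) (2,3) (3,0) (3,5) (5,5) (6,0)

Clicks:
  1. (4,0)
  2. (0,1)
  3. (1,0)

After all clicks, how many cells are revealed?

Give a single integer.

Answer: 7

Derivation:
Click 1 (4,0) count=1: revealed 1 new [(4,0)] -> total=1
Click 2 (0,1) count=1: revealed 1 new [(0,1)] -> total=2
Click 3 (1,0) count=0: revealed 5 new [(0,0) (1,0) (1,1) (2,0) (2,1)] -> total=7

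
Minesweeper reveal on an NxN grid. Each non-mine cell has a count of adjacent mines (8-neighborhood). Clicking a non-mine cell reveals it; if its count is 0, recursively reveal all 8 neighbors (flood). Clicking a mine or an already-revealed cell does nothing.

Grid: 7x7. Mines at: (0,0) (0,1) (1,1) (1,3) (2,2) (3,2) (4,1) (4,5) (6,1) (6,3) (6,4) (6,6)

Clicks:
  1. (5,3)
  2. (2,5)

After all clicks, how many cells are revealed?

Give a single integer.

Click 1 (5,3) count=2: revealed 1 new [(5,3)] -> total=1
Click 2 (2,5) count=0: revealed 12 new [(0,4) (0,5) (0,6) (1,4) (1,5) (1,6) (2,4) (2,5) (2,6) (3,4) (3,5) (3,6)] -> total=13

Answer: 13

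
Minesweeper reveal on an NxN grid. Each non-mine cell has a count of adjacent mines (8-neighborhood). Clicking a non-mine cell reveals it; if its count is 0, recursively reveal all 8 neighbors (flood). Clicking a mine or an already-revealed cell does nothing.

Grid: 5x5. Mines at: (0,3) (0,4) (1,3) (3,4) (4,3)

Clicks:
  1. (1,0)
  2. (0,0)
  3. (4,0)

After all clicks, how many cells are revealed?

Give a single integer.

Answer: 15

Derivation:
Click 1 (1,0) count=0: revealed 15 new [(0,0) (0,1) (0,2) (1,0) (1,1) (1,2) (2,0) (2,1) (2,2) (3,0) (3,1) (3,2) (4,0) (4,1) (4,2)] -> total=15
Click 2 (0,0) count=0: revealed 0 new [(none)] -> total=15
Click 3 (4,0) count=0: revealed 0 new [(none)] -> total=15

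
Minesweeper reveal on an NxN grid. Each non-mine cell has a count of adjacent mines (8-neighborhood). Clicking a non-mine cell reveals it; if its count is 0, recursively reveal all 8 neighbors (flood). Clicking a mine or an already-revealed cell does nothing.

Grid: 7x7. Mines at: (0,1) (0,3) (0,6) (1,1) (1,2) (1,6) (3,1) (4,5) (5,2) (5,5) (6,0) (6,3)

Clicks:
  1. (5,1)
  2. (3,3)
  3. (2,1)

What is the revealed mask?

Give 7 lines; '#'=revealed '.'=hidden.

Click 1 (5,1) count=2: revealed 1 new [(5,1)] -> total=1
Click 2 (3,3) count=0: revealed 14 new [(1,3) (1,4) (1,5) (2,2) (2,3) (2,4) (2,5) (3,2) (3,3) (3,4) (3,5) (4,2) (4,3) (4,4)] -> total=15
Click 3 (2,1) count=3: revealed 1 new [(2,1)] -> total=16

Answer: .......
...###.
.#####.
..####.
..###..
.#.....
.......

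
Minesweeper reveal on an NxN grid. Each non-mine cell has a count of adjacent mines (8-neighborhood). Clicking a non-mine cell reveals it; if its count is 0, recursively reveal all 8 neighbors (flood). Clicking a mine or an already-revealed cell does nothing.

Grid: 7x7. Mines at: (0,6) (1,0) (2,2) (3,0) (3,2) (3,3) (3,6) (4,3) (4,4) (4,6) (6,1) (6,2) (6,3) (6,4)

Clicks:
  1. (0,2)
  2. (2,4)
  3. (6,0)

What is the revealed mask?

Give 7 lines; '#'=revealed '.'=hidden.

Click 1 (0,2) count=0: revealed 13 new [(0,1) (0,2) (0,3) (0,4) (0,5) (1,1) (1,2) (1,3) (1,4) (1,5) (2,3) (2,4) (2,5)] -> total=13
Click 2 (2,4) count=1: revealed 0 new [(none)] -> total=13
Click 3 (6,0) count=1: revealed 1 new [(6,0)] -> total=14

Answer: .#####.
.#####.
...###.
.......
.......
.......
#......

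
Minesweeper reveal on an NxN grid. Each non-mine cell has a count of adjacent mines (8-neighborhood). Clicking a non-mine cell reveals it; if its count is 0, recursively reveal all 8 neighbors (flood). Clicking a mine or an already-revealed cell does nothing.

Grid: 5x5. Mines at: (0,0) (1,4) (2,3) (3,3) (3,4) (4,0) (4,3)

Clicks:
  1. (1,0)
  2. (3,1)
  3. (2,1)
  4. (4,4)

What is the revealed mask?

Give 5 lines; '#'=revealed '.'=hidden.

Answer: .....
###..
###..
###..
....#

Derivation:
Click 1 (1,0) count=1: revealed 1 new [(1,0)] -> total=1
Click 2 (3,1) count=1: revealed 1 new [(3,1)] -> total=2
Click 3 (2,1) count=0: revealed 7 new [(1,1) (1,2) (2,0) (2,1) (2,2) (3,0) (3,2)] -> total=9
Click 4 (4,4) count=3: revealed 1 new [(4,4)] -> total=10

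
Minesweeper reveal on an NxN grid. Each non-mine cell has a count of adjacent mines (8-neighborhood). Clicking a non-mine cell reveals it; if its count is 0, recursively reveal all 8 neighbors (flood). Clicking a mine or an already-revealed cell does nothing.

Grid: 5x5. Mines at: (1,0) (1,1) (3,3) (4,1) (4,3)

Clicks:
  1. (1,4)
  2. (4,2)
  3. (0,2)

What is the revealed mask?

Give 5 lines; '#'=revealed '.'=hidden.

Answer: ..###
..###
..###
.....
..#..

Derivation:
Click 1 (1,4) count=0: revealed 9 new [(0,2) (0,3) (0,4) (1,2) (1,3) (1,4) (2,2) (2,3) (2,4)] -> total=9
Click 2 (4,2) count=3: revealed 1 new [(4,2)] -> total=10
Click 3 (0,2) count=1: revealed 0 new [(none)] -> total=10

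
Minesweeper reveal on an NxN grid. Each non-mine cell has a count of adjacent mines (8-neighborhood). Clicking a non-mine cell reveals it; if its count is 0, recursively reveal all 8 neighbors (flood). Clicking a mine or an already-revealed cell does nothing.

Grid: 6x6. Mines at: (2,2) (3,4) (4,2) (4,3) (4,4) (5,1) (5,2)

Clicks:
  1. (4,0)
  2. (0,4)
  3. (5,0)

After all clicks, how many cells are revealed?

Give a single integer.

Answer: 22

Derivation:
Click 1 (4,0) count=1: revealed 1 new [(4,0)] -> total=1
Click 2 (0,4) count=0: revealed 20 new [(0,0) (0,1) (0,2) (0,3) (0,4) (0,5) (1,0) (1,1) (1,2) (1,3) (1,4) (1,5) (2,0) (2,1) (2,3) (2,4) (2,5) (3,0) (3,1) (4,1)] -> total=21
Click 3 (5,0) count=1: revealed 1 new [(5,0)] -> total=22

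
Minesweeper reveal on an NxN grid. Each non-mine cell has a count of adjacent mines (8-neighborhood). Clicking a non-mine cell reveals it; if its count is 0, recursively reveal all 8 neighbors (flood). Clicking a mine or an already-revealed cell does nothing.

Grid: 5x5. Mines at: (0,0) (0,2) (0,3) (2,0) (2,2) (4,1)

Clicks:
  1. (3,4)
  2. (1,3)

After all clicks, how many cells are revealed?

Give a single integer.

Click 1 (3,4) count=0: revealed 10 new [(1,3) (1,4) (2,3) (2,4) (3,2) (3,3) (3,4) (4,2) (4,3) (4,4)] -> total=10
Click 2 (1,3) count=3: revealed 0 new [(none)] -> total=10

Answer: 10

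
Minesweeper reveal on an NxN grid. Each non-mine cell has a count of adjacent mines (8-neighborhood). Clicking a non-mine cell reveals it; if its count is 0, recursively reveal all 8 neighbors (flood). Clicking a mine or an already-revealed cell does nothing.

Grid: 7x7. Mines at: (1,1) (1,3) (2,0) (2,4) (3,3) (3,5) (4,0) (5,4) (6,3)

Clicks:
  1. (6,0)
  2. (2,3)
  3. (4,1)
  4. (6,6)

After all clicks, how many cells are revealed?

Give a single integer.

Answer: 14

Derivation:
Click 1 (6,0) count=0: revealed 6 new [(5,0) (5,1) (5,2) (6,0) (6,1) (6,2)] -> total=6
Click 2 (2,3) count=3: revealed 1 new [(2,3)] -> total=7
Click 3 (4,1) count=1: revealed 1 new [(4,1)] -> total=8
Click 4 (6,6) count=0: revealed 6 new [(4,5) (4,6) (5,5) (5,6) (6,5) (6,6)] -> total=14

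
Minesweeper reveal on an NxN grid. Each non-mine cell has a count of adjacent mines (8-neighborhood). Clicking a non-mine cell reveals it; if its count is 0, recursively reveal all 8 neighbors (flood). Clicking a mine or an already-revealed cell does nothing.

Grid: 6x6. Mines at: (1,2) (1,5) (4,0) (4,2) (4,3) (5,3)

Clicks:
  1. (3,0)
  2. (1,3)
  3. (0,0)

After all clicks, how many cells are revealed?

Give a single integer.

Click 1 (3,0) count=1: revealed 1 new [(3,0)] -> total=1
Click 2 (1,3) count=1: revealed 1 new [(1,3)] -> total=2
Click 3 (0,0) count=0: revealed 7 new [(0,0) (0,1) (1,0) (1,1) (2,0) (2,1) (3,1)] -> total=9

Answer: 9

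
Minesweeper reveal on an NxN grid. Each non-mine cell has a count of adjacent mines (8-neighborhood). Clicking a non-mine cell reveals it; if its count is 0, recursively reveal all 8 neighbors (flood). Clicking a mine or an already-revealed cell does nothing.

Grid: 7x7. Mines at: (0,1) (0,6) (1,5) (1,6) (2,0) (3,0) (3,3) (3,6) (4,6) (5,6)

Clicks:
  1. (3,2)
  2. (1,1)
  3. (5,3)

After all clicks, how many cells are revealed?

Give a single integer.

Answer: 20

Derivation:
Click 1 (3,2) count=1: revealed 1 new [(3,2)] -> total=1
Click 2 (1,1) count=2: revealed 1 new [(1,1)] -> total=2
Click 3 (5,3) count=0: revealed 18 new [(4,0) (4,1) (4,2) (4,3) (4,4) (4,5) (5,0) (5,1) (5,2) (5,3) (5,4) (5,5) (6,0) (6,1) (6,2) (6,3) (6,4) (6,5)] -> total=20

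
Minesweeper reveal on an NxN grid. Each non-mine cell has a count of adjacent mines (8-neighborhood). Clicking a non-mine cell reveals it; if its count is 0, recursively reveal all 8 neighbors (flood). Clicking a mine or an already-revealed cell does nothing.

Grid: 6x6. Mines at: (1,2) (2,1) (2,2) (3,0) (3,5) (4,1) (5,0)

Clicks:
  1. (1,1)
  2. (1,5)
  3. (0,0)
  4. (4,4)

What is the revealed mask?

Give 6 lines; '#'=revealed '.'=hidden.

Answer: ##.###
##.###
...###
......
....#.
......

Derivation:
Click 1 (1,1) count=3: revealed 1 new [(1,1)] -> total=1
Click 2 (1,5) count=0: revealed 9 new [(0,3) (0,4) (0,5) (1,3) (1,4) (1,5) (2,3) (2,4) (2,5)] -> total=10
Click 3 (0,0) count=0: revealed 3 new [(0,0) (0,1) (1,0)] -> total=13
Click 4 (4,4) count=1: revealed 1 new [(4,4)] -> total=14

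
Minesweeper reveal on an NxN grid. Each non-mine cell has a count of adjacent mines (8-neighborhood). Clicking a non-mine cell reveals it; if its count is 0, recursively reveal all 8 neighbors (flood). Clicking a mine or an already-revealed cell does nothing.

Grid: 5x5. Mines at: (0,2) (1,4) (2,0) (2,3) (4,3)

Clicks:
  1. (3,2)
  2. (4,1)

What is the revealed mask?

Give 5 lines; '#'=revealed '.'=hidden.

Click 1 (3,2) count=2: revealed 1 new [(3,2)] -> total=1
Click 2 (4,1) count=0: revealed 5 new [(3,0) (3,1) (4,0) (4,1) (4,2)] -> total=6

Answer: .....
.....
.....
###..
###..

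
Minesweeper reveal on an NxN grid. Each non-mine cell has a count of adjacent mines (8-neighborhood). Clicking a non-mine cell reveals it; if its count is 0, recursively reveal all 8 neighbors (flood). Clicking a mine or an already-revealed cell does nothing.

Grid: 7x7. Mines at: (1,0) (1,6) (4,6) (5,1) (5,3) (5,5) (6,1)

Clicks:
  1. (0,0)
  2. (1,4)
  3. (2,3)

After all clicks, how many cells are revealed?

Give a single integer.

Answer: 29

Derivation:
Click 1 (0,0) count=1: revealed 1 new [(0,0)] -> total=1
Click 2 (1,4) count=0: revealed 28 new [(0,1) (0,2) (0,3) (0,4) (0,5) (1,1) (1,2) (1,3) (1,4) (1,5) (2,0) (2,1) (2,2) (2,3) (2,4) (2,5) (3,0) (3,1) (3,2) (3,3) (3,4) (3,5) (4,0) (4,1) (4,2) (4,3) (4,4) (4,5)] -> total=29
Click 3 (2,3) count=0: revealed 0 new [(none)] -> total=29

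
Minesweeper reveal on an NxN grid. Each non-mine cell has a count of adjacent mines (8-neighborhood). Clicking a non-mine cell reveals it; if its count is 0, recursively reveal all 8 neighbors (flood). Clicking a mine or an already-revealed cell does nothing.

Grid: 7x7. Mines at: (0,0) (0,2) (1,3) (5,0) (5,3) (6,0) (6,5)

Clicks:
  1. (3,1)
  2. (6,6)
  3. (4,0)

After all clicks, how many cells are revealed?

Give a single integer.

Click 1 (3,1) count=0: revealed 33 new [(0,4) (0,5) (0,6) (1,0) (1,1) (1,2) (1,4) (1,5) (1,6) (2,0) (2,1) (2,2) (2,3) (2,4) (2,5) (2,6) (3,0) (3,1) (3,2) (3,3) (3,4) (3,5) (3,6) (4,0) (4,1) (4,2) (4,3) (4,4) (4,5) (4,6) (5,4) (5,5) (5,6)] -> total=33
Click 2 (6,6) count=1: revealed 1 new [(6,6)] -> total=34
Click 3 (4,0) count=1: revealed 0 new [(none)] -> total=34

Answer: 34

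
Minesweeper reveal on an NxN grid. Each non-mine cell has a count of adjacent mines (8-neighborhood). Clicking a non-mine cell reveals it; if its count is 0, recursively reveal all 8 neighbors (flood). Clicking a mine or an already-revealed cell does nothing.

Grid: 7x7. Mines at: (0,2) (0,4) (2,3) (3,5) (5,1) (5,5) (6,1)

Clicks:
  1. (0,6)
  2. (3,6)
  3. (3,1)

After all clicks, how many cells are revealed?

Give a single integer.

Click 1 (0,6) count=0: revealed 6 new [(0,5) (0,6) (1,5) (1,6) (2,5) (2,6)] -> total=6
Click 2 (3,6) count=1: revealed 1 new [(3,6)] -> total=7
Click 3 (3,1) count=0: revealed 14 new [(0,0) (0,1) (1,0) (1,1) (1,2) (2,0) (2,1) (2,2) (3,0) (3,1) (3,2) (4,0) (4,1) (4,2)] -> total=21

Answer: 21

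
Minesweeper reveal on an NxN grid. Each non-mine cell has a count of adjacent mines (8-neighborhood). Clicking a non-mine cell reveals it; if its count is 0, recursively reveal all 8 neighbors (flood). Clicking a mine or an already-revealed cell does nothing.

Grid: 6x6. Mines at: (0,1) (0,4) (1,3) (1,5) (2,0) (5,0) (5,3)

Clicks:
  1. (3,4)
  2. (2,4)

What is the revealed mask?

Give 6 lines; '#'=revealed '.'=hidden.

Answer: ......
......
.#####
.#####
.#####
....##

Derivation:
Click 1 (3,4) count=0: revealed 17 new [(2,1) (2,2) (2,3) (2,4) (2,5) (3,1) (3,2) (3,3) (3,4) (3,5) (4,1) (4,2) (4,3) (4,4) (4,5) (5,4) (5,5)] -> total=17
Click 2 (2,4) count=2: revealed 0 new [(none)] -> total=17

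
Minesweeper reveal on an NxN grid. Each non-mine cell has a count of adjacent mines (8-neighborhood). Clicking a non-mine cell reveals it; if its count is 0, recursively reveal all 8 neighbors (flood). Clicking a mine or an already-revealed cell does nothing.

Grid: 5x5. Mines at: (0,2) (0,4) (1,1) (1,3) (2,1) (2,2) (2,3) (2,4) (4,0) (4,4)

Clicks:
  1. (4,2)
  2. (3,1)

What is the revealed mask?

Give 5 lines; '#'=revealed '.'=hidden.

Click 1 (4,2) count=0: revealed 6 new [(3,1) (3,2) (3,3) (4,1) (4,2) (4,3)] -> total=6
Click 2 (3,1) count=3: revealed 0 new [(none)] -> total=6

Answer: .....
.....
.....
.###.
.###.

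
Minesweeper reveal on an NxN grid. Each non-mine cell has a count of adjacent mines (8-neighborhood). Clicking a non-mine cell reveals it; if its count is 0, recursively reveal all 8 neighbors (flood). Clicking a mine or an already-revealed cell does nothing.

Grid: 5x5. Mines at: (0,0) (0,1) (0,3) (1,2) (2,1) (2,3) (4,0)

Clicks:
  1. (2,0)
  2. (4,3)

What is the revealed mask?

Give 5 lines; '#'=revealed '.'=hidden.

Answer: .....
.....
#....
.####
.####

Derivation:
Click 1 (2,0) count=1: revealed 1 new [(2,0)] -> total=1
Click 2 (4,3) count=0: revealed 8 new [(3,1) (3,2) (3,3) (3,4) (4,1) (4,2) (4,3) (4,4)] -> total=9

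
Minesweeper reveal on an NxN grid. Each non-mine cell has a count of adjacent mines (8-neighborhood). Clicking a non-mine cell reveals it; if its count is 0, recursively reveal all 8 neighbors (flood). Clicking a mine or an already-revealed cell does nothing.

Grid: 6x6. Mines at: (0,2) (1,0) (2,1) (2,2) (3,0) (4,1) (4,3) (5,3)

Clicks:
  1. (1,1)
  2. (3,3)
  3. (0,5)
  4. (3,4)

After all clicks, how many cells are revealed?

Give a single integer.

Click 1 (1,1) count=4: revealed 1 new [(1,1)] -> total=1
Click 2 (3,3) count=2: revealed 1 new [(3,3)] -> total=2
Click 3 (0,5) count=0: revealed 15 new [(0,3) (0,4) (0,5) (1,3) (1,4) (1,5) (2,3) (2,4) (2,5) (3,4) (3,5) (4,4) (4,5) (5,4) (5,5)] -> total=17
Click 4 (3,4) count=1: revealed 0 new [(none)] -> total=17

Answer: 17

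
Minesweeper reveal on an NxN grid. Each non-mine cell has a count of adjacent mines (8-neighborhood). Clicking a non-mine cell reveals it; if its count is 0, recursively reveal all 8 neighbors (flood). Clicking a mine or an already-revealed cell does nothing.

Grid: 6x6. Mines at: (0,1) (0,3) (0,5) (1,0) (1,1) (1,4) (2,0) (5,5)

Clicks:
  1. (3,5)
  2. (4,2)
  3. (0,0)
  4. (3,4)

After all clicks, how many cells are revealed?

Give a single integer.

Click 1 (3,5) count=0: revealed 22 new [(2,1) (2,2) (2,3) (2,4) (2,5) (3,0) (3,1) (3,2) (3,3) (3,4) (3,5) (4,0) (4,1) (4,2) (4,3) (4,4) (4,5) (5,0) (5,1) (5,2) (5,3) (5,4)] -> total=22
Click 2 (4,2) count=0: revealed 0 new [(none)] -> total=22
Click 3 (0,0) count=3: revealed 1 new [(0,0)] -> total=23
Click 4 (3,4) count=0: revealed 0 new [(none)] -> total=23

Answer: 23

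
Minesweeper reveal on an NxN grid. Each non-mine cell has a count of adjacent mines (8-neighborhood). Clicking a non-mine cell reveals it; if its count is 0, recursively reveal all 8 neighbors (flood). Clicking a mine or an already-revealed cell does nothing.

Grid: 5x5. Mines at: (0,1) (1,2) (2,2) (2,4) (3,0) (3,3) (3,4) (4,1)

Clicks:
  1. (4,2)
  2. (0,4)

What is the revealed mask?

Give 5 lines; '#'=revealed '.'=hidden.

Click 1 (4,2) count=2: revealed 1 new [(4,2)] -> total=1
Click 2 (0,4) count=0: revealed 4 new [(0,3) (0,4) (1,3) (1,4)] -> total=5

Answer: ...##
...##
.....
.....
..#..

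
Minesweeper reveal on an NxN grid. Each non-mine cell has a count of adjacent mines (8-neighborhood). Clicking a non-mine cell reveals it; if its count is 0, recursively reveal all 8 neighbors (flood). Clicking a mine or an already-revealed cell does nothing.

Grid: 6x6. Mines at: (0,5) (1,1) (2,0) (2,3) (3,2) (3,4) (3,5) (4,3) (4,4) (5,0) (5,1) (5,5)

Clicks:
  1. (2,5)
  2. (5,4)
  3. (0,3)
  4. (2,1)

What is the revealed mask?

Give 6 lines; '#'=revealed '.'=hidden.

Click 1 (2,5) count=2: revealed 1 new [(2,5)] -> total=1
Click 2 (5,4) count=3: revealed 1 new [(5,4)] -> total=2
Click 3 (0,3) count=0: revealed 6 new [(0,2) (0,3) (0,4) (1,2) (1,3) (1,4)] -> total=8
Click 4 (2,1) count=3: revealed 1 new [(2,1)] -> total=9

Answer: ..###.
..###.
.#...#
......
......
....#.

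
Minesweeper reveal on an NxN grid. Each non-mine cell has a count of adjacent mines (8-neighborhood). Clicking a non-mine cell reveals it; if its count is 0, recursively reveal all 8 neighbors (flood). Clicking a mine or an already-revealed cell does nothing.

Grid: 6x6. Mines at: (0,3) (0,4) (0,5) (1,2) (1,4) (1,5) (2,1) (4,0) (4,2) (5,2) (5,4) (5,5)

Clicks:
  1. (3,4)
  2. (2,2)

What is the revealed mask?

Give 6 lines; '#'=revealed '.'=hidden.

Click 1 (3,4) count=0: revealed 9 new [(2,3) (2,4) (2,5) (3,3) (3,4) (3,5) (4,3) (4,4) (4,5)] -> total=9
Click 2 (2,2) count=2: revealed 1 new [(2,2)] -> total=10

Answer: ......
......
..####
...###
...###
......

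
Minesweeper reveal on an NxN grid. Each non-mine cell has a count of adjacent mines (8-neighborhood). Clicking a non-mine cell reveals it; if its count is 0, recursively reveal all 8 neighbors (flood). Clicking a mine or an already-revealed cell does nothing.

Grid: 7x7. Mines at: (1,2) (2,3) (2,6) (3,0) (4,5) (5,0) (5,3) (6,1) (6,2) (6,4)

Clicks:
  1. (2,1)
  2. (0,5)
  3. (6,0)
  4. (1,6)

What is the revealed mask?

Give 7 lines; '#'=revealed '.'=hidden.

Answer: ...####
...####
.#.....
.......
.......
.......
#......

Derivation:
Click 1 (2,1) count=2: revealed 1 new [(2,1)] -> total=1
Click 2 (0,5) count=0: revealed 8 new [(0,3) (0,4) (0,5) (0,6) (1,3) (1,4) (1,5) (1,6)] -> total=9
Click 3 (6,0) count=2: revealed 1 new [(6,0)] -> total=10
Click 4 (1,6) count=1: revealed 0 new [(none)] -> total=10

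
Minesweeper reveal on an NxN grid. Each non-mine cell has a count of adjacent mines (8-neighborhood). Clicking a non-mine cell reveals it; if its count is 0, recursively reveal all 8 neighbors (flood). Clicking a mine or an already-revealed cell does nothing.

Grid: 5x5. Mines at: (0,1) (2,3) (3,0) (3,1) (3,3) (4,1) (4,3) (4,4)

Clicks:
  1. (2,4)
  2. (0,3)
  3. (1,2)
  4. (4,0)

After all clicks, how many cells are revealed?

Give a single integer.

Answer: 8

Derivation:
Click 1 (2,4) count=2: revealed 1 new [(2,4)] -> total=1
Click 2 (0,3) count=0: revealed 6 new [(0,2) (0,3) (0,4) (1,2) (1,3) (1,4)] -> total=7
Click 3 (1,2) count=2: revealed 0 new [(none)] -> total=7
Click 4 (4,0) count=3: revealed 1 new [(4,0)] -> total=8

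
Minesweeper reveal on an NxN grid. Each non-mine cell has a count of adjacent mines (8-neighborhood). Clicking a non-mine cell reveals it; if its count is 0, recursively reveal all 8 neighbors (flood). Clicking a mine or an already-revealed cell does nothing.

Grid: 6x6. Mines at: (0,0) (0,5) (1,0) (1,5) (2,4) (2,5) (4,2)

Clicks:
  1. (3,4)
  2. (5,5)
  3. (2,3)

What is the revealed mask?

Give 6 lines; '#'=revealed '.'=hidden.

Click 1 (3,4) count=2: revealed 1 new [(3,4)] -> total=1
Click 2 (5,5) count=0: revealed 8 new [(3,3) (3,5) (4,3) (4,4) (4,5) (5,3) (5,4) (5,5)] -> total=9
Click 3 (2,3) count=1: revealed 1 new [(2,3)] -> total=10

Answer: ......
......
...#..
...###
...###
...###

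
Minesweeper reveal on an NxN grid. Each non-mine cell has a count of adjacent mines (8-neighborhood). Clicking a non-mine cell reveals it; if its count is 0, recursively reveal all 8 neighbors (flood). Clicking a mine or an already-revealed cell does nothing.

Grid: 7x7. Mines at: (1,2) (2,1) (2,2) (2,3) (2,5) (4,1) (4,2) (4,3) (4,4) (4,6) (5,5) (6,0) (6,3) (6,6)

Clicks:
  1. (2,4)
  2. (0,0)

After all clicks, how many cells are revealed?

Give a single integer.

Answer: 5

Derivation:
Click 1 (2,4) count=2: revealed 1 new [(2,4)] -> total=1
Click 2 (0,0) count=0: revealed 4 new [(0,0) (0,1) (1,0) (1,1)] -> total=5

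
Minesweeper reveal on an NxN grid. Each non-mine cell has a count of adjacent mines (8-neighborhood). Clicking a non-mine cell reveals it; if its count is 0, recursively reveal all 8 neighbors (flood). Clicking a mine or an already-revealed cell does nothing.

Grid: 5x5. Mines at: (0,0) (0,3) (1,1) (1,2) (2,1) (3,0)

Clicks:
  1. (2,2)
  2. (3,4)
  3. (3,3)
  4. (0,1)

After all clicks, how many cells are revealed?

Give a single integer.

Click 1 (2,2) count=3: revealed 1 new [(2,2)] -> total=1
Click 2 (3,4) count=0: revealed 12 new [(1,3) (1,4) (2,3) (2,4) (3,1) (3,2) (3,3) (3,4) (4,1) (4,2) (4,3) (4,4)] -> total=13
Click 3 (3,3) count=0: revealed 0 new [(none)] -> total=13
Click 4 (0,1) count=3: revealed 1 new [(0,1)] -> total=14

Answer: 14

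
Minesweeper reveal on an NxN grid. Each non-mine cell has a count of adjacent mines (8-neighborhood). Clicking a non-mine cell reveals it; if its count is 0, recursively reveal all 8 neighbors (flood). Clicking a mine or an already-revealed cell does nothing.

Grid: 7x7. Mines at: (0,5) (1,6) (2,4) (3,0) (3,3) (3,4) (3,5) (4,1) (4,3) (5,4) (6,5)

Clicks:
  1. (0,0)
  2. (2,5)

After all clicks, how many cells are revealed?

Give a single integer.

Answer: 15

Derivation:
Click 1 (0,0) count=0: revealed 14 new [(0,0) (0,1) (0,2) (0,3) (0,4) (1,0) (1,1) (1,2) (1,3) (1,4) (2,0) (2,1) (2,2) (2,3)] -> total=14
Click 2 (2,5) count=4: revealed 1 new [(2,5)] -> total=15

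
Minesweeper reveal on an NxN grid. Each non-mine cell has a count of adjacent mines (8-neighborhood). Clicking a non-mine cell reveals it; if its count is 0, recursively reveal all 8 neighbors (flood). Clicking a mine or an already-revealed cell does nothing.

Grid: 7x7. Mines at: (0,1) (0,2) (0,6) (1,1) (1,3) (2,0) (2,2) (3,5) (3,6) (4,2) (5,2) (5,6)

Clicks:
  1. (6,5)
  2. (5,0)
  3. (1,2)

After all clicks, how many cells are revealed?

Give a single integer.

Click 1 (6,5) count=1: revealed 1 new [(6,5)] -> total=1
Click 2 (5,0) count=0: revealed 8 new [(3,0) (3,1) (4,0) (4,1) (5,0) (5,1) (6,0) (6,1)] -> total=9
Click 3 (1,2) count=5: revealed 1 new [(1,2)] -> total=10

Answer: 10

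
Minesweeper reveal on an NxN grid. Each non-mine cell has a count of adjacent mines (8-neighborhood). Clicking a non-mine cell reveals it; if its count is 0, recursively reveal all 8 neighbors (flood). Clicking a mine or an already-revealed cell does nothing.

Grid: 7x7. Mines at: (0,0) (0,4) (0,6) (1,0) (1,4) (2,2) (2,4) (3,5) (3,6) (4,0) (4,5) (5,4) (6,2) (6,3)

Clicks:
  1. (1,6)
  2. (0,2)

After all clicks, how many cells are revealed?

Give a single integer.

Click 1 (1,6) count=1: revealed 1 new [(1,6)] -> total=1
Click 2 (0,2) count=0: revealed 6 new [(0,1) (0,2) (0,3) (1,1) (1,2) (1,3)] -> total=7

Answer: 7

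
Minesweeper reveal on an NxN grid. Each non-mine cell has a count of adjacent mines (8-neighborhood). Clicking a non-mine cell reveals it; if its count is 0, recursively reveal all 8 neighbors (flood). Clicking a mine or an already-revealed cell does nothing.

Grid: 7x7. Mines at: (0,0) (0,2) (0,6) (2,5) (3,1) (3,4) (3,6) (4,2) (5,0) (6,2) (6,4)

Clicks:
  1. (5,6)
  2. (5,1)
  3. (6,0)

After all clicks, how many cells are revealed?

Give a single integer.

Click 1 (5,6) count=0: revealed 6 new [(4,5) (4,6) (5,5) (5,6) (6,5) (6,6)] -> total=6
Click 2 (5,1) count=3: revealed 1 new [(5,1)] -> total=7
Click 3 (6,0) count=1: revealed 1 new [(6,0)] -> total=8

Answer: 8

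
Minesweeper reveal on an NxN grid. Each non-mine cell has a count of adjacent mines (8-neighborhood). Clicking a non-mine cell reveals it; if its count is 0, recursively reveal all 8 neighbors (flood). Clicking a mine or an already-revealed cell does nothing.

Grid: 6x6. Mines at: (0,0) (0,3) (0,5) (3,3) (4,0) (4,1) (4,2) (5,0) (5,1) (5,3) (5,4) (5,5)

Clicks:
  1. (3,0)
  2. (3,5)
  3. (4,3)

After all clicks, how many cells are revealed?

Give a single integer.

Answer: 10

Derivation:
Click 1 (3,0) count=2: revealed 1 new [(3,0)] -> total=1
Click 2 (3,5) count=0: revealed 8 new [(1,4) (1,5) (2,4) (2,5) (3,4) (3,5) (4,4) (4,5)] -> total=9
Click 3 (4,3) count=4: revealed 1 new [(4,3)] -> total=10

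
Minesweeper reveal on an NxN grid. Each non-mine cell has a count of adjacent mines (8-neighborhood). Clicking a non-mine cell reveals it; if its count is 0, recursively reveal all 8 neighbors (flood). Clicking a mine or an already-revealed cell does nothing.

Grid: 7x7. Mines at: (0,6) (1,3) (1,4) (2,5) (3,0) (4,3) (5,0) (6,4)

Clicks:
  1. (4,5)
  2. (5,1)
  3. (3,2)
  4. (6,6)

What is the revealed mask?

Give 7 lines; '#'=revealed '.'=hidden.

Answer: .......
.......
.......
..#.###
....###
.#..###
.....##

Derivation:
Click 1 (4,5) count=0: revealed 11 new [(3,4) (3,5) (3,6) (4,4) (4,5) (4,6) (5,4) (5,5) (5,6) (6,5) (6,6)] -> total=11
Click 2 (5,1) count=1: revealed 1 new [(5,1)] -> total=12
Click 3 (3,2) count=1: revealed 1 new [(3,2)] -> total=13
Click 4 (6,6) count=0: revealed 0 new [(none)] -> total=13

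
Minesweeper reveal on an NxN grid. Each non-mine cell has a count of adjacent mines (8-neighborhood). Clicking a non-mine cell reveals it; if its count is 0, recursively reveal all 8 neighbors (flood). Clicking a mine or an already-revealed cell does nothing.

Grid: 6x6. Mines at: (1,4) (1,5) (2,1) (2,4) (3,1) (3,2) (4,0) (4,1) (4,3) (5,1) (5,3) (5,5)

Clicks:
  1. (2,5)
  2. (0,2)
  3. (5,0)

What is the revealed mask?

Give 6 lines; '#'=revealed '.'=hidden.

Answer: ####..
####..
.....#
......
......
#.....

Derivation:
Click 1 (2,5) count=3: revealed 1 new [(2,5)] -> total=1
Click 2 (0,2) count=0: revealed 8 new [(0,0) (0,1) (0,2) (0,3) (1,0) (1,1) (1,2) (1,3)] -> total=9
Click 3 (5,0) count=3: revealed 1 new [(5,0)] -> total=10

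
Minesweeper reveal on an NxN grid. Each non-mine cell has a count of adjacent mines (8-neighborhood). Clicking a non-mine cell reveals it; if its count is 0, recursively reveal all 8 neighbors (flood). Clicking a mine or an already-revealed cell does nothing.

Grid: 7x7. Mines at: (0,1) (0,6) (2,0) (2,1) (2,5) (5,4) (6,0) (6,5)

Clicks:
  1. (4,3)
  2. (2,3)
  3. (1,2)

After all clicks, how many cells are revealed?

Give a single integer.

Answer: 28

Derivation:
Click 1 (4,3) count=1: revealed 1 new [(4,3)] -> total=1
Click 2 (2,3) count=0: revealed 27 new [(0,2) (0,3) (0,4) (0,5) (1,2) (1,3) (1,4) (1,5) (2,2) (2,3) (2,4) (3,0) (3,1) (3,2) (3,3) (3,4) (4,0) (4,1) (4,2) (4,4) (5,0) (5,1) (5,2) (5,3) (6,1) (6,2) (6,3)] -> total=28
Click 3 (1,2) count=2: revealed 0 new [(none)] -> total=28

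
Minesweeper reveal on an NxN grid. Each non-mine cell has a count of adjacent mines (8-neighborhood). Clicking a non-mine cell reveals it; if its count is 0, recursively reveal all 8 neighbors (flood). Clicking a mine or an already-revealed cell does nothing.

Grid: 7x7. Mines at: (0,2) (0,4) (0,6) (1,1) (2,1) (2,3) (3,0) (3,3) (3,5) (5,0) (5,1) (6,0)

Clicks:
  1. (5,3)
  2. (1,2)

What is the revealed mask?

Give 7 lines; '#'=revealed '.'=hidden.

Click 1 (5,3) count=0: revealed 15 new [(4,2) (4,3) (4,4) (4,5) (4,6) (5,2) (5,3) (5,4) (5,5) (5,6) (6,2) (6,3) (6,4) (6,5) (6,6)] -> total=15
Click 2 (1,2) count=4: revealed 1 new [(1,2)] -> total=16

Answer: .......
..#....
.......
.......
..#####
..#####
..#####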